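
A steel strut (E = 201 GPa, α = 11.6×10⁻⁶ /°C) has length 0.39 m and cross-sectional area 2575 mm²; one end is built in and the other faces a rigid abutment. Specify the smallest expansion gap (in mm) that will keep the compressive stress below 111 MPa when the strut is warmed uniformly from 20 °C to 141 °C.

g ≈ 0.332 mm

With no wall the strut would lengthen by αΔT L = 11.6×10⁻⁶ × 121 × 390 = 0.5474 mm.
At the allowable stress the elastic shortening the wall may impose is σL/E = 111 × 390 / (201×10³) = 0.2154 mm.
The gap must absorb the remainder: g_min = 0.5474 − 0.2154 = 0.332 mm.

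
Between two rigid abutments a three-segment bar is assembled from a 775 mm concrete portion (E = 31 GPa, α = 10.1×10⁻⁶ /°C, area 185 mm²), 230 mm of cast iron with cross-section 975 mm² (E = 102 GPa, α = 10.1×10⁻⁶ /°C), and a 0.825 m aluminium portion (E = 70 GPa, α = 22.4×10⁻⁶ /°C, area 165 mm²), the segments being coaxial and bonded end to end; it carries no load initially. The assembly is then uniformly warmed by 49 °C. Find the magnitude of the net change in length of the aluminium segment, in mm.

|ΔL| ≈ 0.426 mm

With the walls removed the bar would change length by δ_free = Σ αᵢΔT Lᵢ = 10.1×10⁻⁶×49×775 + 10.1×10⁻⁶×49×230 + 22.4×10⁻⁶×49×825 = 1.403 mm.
Since the ends are fixed, an axial force P builds up, equal in every segment, with P · Σ Lᵢ/(AᵢEᵢ) = δ_free.
The series flexibility is Σ Lᵢ/(AᵢEᵢ) = 775/(185×31×10³) + 230/(975×102×10³) + 825/(165×70×10³) = 0.0002089 mm/N.
So P = 1.403 / 0.0002089 = 6.716 kN, compressive.
For the aluminium segment, free thermal change = 22.4×10⁻⁶×49×825 = 0.9055 mm and elastic change from P = 6716×825/(165×70×10³) = 0.4797 mm; these oppose, so the net change is 0.426 mm (segment lengthens).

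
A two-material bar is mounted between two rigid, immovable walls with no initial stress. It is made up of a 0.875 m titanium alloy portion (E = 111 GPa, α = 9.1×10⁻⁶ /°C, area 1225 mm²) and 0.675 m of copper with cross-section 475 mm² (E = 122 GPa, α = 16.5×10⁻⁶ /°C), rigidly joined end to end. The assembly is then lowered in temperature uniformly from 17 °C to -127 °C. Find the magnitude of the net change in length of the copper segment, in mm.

With the walls removed the bar would change length by δ_free = Σ αᵢΔT Lᵢ = 9.1×10⁻⁶×144×875 + 16.5×10⁻⁶×144×675 = 2.75 mm.
The rigid supports impose zero overall length change; the single axial force P common to all segments must satisfy P Σ Lᵢ/(AᵢEᵢ) = δ_free.
Σ Lᵢ/(AᵢEᵢ) = 875/(1225×111×10³) + 675/(475×122×10³) = 1.808×10⁻⁵ mm/N.
P = 2.75 / 1.808×10⁻⁵ = 152100 N = 152.1 kN, tensile.
For the copper segment, free thermal change = 16.5×10⁻⁶×144×675 = 1.604 mm and elastic change from P = 152100×675/(475×122×10³) = 1.772 mm; these oppose, so the net change is 0.168 mm (segment lengthens).

|ΔL| ≈ 0.168 mm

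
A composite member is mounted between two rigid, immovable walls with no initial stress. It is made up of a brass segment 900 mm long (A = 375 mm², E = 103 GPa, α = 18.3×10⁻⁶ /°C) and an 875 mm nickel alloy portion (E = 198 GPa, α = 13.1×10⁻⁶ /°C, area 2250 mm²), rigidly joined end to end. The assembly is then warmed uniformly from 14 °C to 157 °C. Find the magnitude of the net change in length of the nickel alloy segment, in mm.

|ΔL| ≈ 1.33 mm

If the supports were absent, the total length change would be Σ αᵢΔT Lᵢ = 18.3×10⁻⁶×143×900 + 13.1×10⁻⁶×143×875 = 3.994 mm.
The rigid supports impose zero overall length change; the single axial force P common to all segments must satisfy P Σ Lᵢ/(AᵢEᵢ) = δ_free.
Σ Lᵢ/(AᵢEᵢ) = 900/(375×103×10³) + 875/(2250×198×10³) = 2.527×10⁻⁵ mm/N.
So P = 3.994 / 2.527×10⁻⁵ = 158.1 kN, compressive.
For the nickel alloy segment, free thermal change = 13.1×10⁻⁶×143×875 = 1.639 mm and elastic change from P = 158100×875/(2250×198×10³) = 0.3105 mm; these oppose, so the net change is 1.33 mm (segment lengthens).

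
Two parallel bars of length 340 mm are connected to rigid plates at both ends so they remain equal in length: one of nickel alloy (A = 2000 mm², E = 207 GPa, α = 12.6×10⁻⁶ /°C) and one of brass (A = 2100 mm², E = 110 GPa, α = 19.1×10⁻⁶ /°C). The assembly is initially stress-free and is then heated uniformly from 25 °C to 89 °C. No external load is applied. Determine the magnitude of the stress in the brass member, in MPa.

Equilibrium of a rigid end plate with no external load gives equal and opposite internal forces ±P in the two members. Since α_{brass} > α_{nickel alloy}, heating drives the brass into compression and the nickel alloy into tension.
Equating the net (thermal + elastic) strains gives |α₁ − α₂|·ΔT = P·[1/(A₁E₁) + 1/(A₂E₂)].
|α₁ − α₂|·ΔT = 6.5×10⁻⁶ × 64 = 0.000416.
1/(A₁E₁) + 1/(A₂E₂) = 1/(2000×207×10³) + 1/(2100×110×10³) = 6.744×10⁻⁹ N⁻¹.
So P = 0.000416 / 6.744×10⁻⁹ = 61.68 kN.
σ_{brass} = P/A₂ = 61680/2100 = 29.37 MPa, compressive.

σ ≈ 29.4 MPa (compressive)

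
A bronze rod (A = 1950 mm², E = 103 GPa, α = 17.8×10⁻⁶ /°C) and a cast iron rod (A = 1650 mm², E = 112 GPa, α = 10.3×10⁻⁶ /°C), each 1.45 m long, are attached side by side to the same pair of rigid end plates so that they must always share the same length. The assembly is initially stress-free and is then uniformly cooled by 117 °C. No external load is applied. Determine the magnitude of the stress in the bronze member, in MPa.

The bronze has the larger α, so on cooling it would change length more than the cast iron if both were free. The rigid plates force a common final length, so the bronze is put into tension and the cast iron into compression, with equal and opposite forces P (no external load).
Compatibility of the two members (thermal + elastic change equal): (α₁ − α₂)ΔT = P·[1/(A₁E₁) + 1/(A₂E₂)].
|α₁ − α₂|·ΔT = 7.5×10⁻⁶ × 117 = 0.0008775.
1/(A₁E₁) + 1/(A₂E₂) = 1/(1950×103×10³) + 1/(1650×112×10³) = 1.039×10⁻⁸ N⁻¹.
P = 0.0008775 / 1.039×10⁻⁸ = 84460 N = 84.46 kN.
σ_{bronze} = P/A₁ = 84460/1950 = 43.31 MPa, tensile.

σ ≈ 43.3 MPa (tensile)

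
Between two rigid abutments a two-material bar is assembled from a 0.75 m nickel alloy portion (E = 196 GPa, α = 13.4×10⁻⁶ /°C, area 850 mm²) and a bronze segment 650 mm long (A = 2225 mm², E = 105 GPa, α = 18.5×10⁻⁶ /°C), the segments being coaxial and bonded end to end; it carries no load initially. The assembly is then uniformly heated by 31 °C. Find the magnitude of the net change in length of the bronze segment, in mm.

If the supports were absent, the total length change would be Σ αᵢΔT Lᵢ = 13.4×10⁻⁶×31×750 + 18.5×10⁻⁶×31×650 = 0.6843 mm.
Since the ends are fixed, an axial force P builds up, equal in every segment, with P · Σ Lᵢ/(AᵢEᵢ) = δ_free.
The series flexibility is Σ Lᵢ/(AᵢEᵢ) = 750/(850×196×10³) + 650/(2225×105×10³) = 7.284×10⁻⁶ mm/N.
So P = 0.6843 / 7.284×10⁻⁶ = 93.95 kN, compressive.
For the bronze segment, free thermal change = 18.5×10⁻⁶×31×650 = 0.3728 mm and elastic change from P = 93950×650/(2225×105×10³) = 0.2614 mm; these oppose, so the net change is 0.111 mm (segment lengthens).

|ΔL| ≈ 0.111 mm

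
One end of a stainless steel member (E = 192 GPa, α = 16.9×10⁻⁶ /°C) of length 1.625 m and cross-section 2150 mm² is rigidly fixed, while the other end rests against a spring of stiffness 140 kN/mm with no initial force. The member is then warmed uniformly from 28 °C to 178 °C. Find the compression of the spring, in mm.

δ ≈ 2.66 mm

Free thermal expansion: δ_free = αΔT L = 16.9×10⁻⁶ × 150 × 1625 = 4.119 mm.
Let P be the compressive force at the spring. The member shortens elastically by PL/(AE) and the spring compresses by P/k; together these equal δ_free.
So P = δ_free / [L/(AE) + 1/k] = 4.119 / [ 1625/(2150×192×10³) + 1/(140×10³) ].
P = 4.119 / 1.108×10⁻⁵ = 371800 N.
Spring compression = P/k = 371800/(140×10³) = 2.656 mm.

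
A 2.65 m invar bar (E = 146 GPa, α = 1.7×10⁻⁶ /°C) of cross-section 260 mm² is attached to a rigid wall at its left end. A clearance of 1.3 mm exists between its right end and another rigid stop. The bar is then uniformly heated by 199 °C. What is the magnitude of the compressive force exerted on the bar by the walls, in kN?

If the wall were absent the bar would grow by αΔT L = 1.7×10⁻⁶ × 199 × 2650 = 0.8965 mm.
This is smaller than the 1.3 mm clearance, so the bar expands freely without reaching the stop — the stress is zero.

P ≈ 0 kN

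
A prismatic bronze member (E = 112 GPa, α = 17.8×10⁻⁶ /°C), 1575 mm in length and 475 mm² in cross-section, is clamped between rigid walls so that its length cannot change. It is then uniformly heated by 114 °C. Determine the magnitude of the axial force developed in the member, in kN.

The ends cannot move, so σ = EαΔT = 112×10³ × 17.8×10⁻⁶ × 114 = 227.3 MPa.
Axial force P = σA = 227.3 × 475 = 108000 N = 108 kN, compressive.

P ≈ 108 kN (compressive)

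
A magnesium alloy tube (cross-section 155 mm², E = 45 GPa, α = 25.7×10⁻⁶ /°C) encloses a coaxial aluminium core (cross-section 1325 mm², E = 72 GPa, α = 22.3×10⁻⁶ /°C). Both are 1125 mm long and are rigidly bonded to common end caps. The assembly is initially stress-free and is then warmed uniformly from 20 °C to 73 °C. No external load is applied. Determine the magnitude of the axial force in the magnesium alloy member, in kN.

Equilibrium of a rigid end plate with no external load gives equal and opposite internal forces ±P in the two members. Since α_{magnesium alloy} > α_{aluminium}, heating drives the magnesium alloy into compression and the aluminium into tension.
Compatibility of the two members (thermal + elastic change equal): (α₁ − α₂)ΔT = P·[1/(A₁E₁) + 1/(A₂E₂)].
|α₁ − α₂|·ΔT = 3.4×10⁻⁶ × 53 = 0.0001802.
1/(A₁E₁) + 1/(A₂E₂) = 1/(155×45×10³) + 1/(1325×72×10³) = 1.539×10⁻⁷ N⁻¹.
P = 0.0001802 / 1.539×10⁻⁷ = 1171 N = 1.171 kN.

P ≈ 1.17 kN (compressive in the magnesium alloy)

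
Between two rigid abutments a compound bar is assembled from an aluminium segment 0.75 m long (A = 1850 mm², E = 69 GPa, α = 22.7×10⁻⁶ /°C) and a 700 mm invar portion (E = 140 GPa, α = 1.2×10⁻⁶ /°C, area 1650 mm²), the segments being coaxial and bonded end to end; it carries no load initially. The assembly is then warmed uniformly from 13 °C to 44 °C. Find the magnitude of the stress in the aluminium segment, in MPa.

σ ≈ 33.6 MPa (compressive)

If the supports were absent, the total length change would be Σ αᵢΔT Lᵢ = 22.7×10⁻⁶×31×750 + 1.2×10⁻⁶×31×700 = 0.5538 mm.
Since the ends are fixed, an axial force P builds up, equal in every segment, with P · Σ Lᵢ/(AᵢEᵢ) = δ_free.
Σ Lᵢ/(AᵢEᵢ) = 750/(1850×69×10³) + 700/(1650×140×10³) = 8.906×10⁻⁶ mm/N.
So P = 0.5538 / 8.906×10⁻⁶ = 62.19 kN, compressive.
σ_{aluminium} = P / A = 62190 / 1850 = 33.61 MPa.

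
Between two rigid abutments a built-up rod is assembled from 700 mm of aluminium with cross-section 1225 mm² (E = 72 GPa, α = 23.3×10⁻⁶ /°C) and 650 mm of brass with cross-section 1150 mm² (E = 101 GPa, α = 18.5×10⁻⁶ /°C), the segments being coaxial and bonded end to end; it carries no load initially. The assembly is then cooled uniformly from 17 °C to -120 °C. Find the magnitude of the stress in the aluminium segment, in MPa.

Free thermal contraction of the whole bar: Σ αᵢΔT Lᵢ = 23.3×10⁻⁶×137×700 + 18.5×10⁻⁶×137×650 = 3.882 mm.
The walls prevent any net length change, so an axial force P (same in every segment) develops. Compatibility: P · Σ Lᵢ/(AᵢEᵢ) = δ_free.
Σ Lᵢ/(AᵢEᵢ) = 700/(1225×72×10³) + 650/(1150×101×10³) = 1.353×10⁻⁵ mm/N.
So P = 3.882 / 1.353×10⁻⁵ = 286.9 kN, tensile.
σ_{aluminium} = P / A = 286900 / 1225 = 234.2 MPa.

σ ≈ 234 MPa (tensile)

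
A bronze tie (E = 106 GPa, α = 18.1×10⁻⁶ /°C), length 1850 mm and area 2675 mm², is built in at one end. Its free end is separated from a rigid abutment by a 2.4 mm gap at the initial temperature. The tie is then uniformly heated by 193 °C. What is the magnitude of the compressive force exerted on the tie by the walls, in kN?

Unrestrained expansion: δ_free = αΔT L = 18.1×10⁻⁶ × 193 × 1850 = 6.463 mm.
After closing the 2.4 mm clearance, 6.463 − 2.4 = 4.063 mm of expansion remains to be suppressed by the wall.
Compatibility: PL/(AE) = 4.063 mm, so σ = P/A = E × (4.063/1850) = 232.8 MPa.
Force on the wall = σA = 232.8 × 2675 mm² = 622.7 kN.

P ≈ 623 kN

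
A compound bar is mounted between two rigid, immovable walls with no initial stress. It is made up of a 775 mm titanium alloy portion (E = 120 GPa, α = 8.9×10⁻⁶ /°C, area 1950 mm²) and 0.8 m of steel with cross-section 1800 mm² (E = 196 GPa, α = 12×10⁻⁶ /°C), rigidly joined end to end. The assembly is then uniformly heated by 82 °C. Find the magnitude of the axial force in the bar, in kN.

Free thermal expansion of the whole bar: Σ αᵢΔT Lᵢ = 8.9×10⁻⁶×82×775 + 12×10⁻⁶×82×800 = 1.353 mm.
The walls prevent any net length change, so an axial force P (same in every segment) develops. Compatibility: P · Σ Lᵢ/(AᵢEᵢ) = δ_free.
Σ Lᵢ/(AᵢEᵢ) = 775/(1950×120×10³) + 800/(1800×196×10³) = 5.58×10⁻⁶ mm/N.
Hence P = δ_free / Σ(L/AE) = 1.353/5.58×10⁻⁶ = 242.5 kN (compressive).

P ≈ 242 kN (compressive)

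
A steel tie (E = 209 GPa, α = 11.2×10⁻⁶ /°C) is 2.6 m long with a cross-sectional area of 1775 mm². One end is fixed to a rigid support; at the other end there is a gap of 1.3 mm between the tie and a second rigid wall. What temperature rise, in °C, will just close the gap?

Contact occurs when the free expansion equals the gap: αΔT L = 1.3 mm.
ΔT = 1.3 / (11.2×10⁻⁶ × 2600) = 44.64 °C.

ΔT ≈ 44.6 °C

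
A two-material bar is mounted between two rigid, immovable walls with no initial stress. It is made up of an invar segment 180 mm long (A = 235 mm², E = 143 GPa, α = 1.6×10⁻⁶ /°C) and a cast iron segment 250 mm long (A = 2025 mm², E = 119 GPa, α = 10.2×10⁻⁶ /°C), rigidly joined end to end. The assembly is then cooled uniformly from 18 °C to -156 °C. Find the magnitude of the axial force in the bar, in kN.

If the supports were absent, the total length change would be Σ αᵢΔT Lᵢ = 1.6×10⁻⁶×174×180 + 10.2×10⁻⁶×174×250 = 0.4938 mm.
The walls prevent any net length change, so an axial force P (same in every segment) develops. Compatibility: P · Σ Lᵢ/(AᵢEᵢ) = δ_free.
The series flexibility is Σ Lᵢ/(AᵢEᵢ) = 180/(235×143×10³) + 250/(2025×119×10³) = 6.394×10⁻⁶ mm/N.
Hence P = δ_free / Σ(L/AE) = 0.4938/6.394×10⁻⁶ = 77.23 kN (tensile).

P ≈ 77.2 kN (tensile)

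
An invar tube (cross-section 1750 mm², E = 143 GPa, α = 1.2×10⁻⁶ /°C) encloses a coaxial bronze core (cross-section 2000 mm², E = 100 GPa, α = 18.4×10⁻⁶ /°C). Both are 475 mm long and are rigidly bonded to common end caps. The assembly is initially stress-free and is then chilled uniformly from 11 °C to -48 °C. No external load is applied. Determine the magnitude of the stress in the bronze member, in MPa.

The bronze has the larger α, so on cooling it would change length more than the invar if both were free. The rigid plates force a common final length, so the bronze is put into tension and the invar into compression, with equal and opposite forces P (no external load).
Compatibility of the two members (thermal + elastic change equal): (α₁ − α₂)ΔT = P·[1/(A₁E₁) + 1/(A₂E₂)].
|α₁ − α₂|·ΔT = 17.2×10⁻⁶ × 59 = 0.001015.
1/(A₁E₁) + 1/(A₂E₂) = 1/(1750×143×10³) + 1/(2000×100×10³) = 8.996×10⁻⁹ N⁻¹.
P = 0.001015 / 8.996×10⁻⁹ = 112800 N = 112.8 kN.
σ_{bronze} = P/A₂ = 112800/2000 = 56.4 MPa, tensile.

σ ≈ 56.4 MPa (tensile)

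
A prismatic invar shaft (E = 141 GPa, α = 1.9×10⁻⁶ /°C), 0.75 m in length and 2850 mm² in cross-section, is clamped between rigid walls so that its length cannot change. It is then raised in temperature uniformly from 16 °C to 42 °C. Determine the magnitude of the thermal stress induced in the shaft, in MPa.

σ ≈ 6.97 MPa (compressive)

With length fixed, the mechanical strain must cancel the thermal strain αΔT = 1.9×10⁻⁶ × 26 = 49.4×10⁻⁶.
Hence σ = E·αΔT = 141×10³ × 49.4×10⁻⁶ = 6.965 MPa, compressive.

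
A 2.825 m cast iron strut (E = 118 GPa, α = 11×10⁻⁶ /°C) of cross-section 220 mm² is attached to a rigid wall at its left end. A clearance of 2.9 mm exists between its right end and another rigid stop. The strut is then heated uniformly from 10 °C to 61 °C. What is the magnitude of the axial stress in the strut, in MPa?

σ ≈ 0 MPa

Unrestrained expansion: δ_free = αΔT L = 11×10⁻⁶ × 51 × 2825 = 1.585 mm.
Since δ_free = 1.58 mm is less than the 2.9 mm gap, the strut never touches the wall. No axial force develops.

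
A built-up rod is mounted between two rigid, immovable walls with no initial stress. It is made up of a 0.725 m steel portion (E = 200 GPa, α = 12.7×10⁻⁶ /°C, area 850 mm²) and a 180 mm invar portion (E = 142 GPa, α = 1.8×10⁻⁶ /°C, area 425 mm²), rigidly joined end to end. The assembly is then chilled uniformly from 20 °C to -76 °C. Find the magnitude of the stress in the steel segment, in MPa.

σ ≈ 149 MPa (tensile)

With the walls removed the bar would change length by δ_free = Σ αᵢΔT Lᵢ = 12.7×10⁻⁶×96×725 + 1.8×10⁻⁶×96×180 = 0.915 mm.
Since the ends are fixed, an axial force P builds up, equal in every segment, with P · Σ Lᵢ/(AᵢEᵢ) = δ_free.
Σ Lᵢ/(AᵢEᵢ) = 725/(850×200×10³) + 180/(425×142×10³) = 7.247×10⁻⁶ mm/N.
P = 0.915 / 7.247×10⁻⁶ = 126300 N = 126.3 kN, tensile.
σ_{steel} = P / A = 126300 / 850 = 148.5 MPa.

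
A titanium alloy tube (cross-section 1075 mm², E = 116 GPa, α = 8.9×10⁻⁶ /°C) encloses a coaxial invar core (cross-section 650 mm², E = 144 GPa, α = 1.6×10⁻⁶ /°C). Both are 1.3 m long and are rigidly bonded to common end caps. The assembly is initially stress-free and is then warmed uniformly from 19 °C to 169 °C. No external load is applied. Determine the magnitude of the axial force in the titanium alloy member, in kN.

The titanium alloy has the larger α, so on heating it would change length more than the invar if both were free. The rigid plates force a common final length, so the titanium alloy is put into compression and the invar into tension, with equal and opposite forces P (no external load).
Equating the net (thermal + elastic) strains gives |α₁ − α₂|·ΔT = P·[1/(A₁E₁) + 1/(A₂E₂)].
|α₁ − α₂|·ΔT = 7.3×10⁻⁶ × 150 = 0.001095.
1/(A₁E₁) + 1/(A₂E₂) = 1/(1075×116×10³) + 1/(650×144×10³) = 1.87×10⁻⁸ N⁻¹.
P = 0.001095 / 1.87×10⁻⁸ = 58550 N = 58.55 kN.

P ≈ 58.5 kN (compressive in the titanium alloy)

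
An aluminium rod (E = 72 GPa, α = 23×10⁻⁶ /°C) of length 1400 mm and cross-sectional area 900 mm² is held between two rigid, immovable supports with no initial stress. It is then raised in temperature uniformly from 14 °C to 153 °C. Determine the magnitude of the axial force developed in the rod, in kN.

With zero net strain, σ = E·αΔT = 72 GPa × 23×10⁻⁶ × 139 = 230.2 MPa.
Then P = σA = 230.2 × 900 mm² = 207.2 kN, compressive.

P ≈ 207 kN (compressive)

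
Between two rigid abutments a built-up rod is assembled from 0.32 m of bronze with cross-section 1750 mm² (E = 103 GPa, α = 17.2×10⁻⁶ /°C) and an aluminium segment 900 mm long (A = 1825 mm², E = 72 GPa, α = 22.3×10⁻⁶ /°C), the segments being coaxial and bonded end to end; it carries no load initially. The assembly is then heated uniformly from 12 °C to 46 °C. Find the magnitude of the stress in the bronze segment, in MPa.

If the supports were absent, the total length change would be Σ αᵢΔT Lᵢ = 17.2×10⁻⁶×34×320 + 22.3×10⁻⁶×34×900 = 0.8695 mm.
The walls prevent any net length change, so an axial force P (same in every segment) develops. Compatibility: P · Σ Lᵢ/(AᵢEᵢ) = δ_free.
Σ Lᵢ/(AᵢEᵢ) = 320/(1750×103×10³) + 900/(1825×72×10³) = 8.625×10⁻⁶ mm/N.
So P = 0.8695 / 8.625×10⁻⁶ = 100.8 kN, compressive.
σ_{bronze} = P / A = 100800 / 1750 = 57.61 MPa.

σ ≈ 57.6 MPa (compressive)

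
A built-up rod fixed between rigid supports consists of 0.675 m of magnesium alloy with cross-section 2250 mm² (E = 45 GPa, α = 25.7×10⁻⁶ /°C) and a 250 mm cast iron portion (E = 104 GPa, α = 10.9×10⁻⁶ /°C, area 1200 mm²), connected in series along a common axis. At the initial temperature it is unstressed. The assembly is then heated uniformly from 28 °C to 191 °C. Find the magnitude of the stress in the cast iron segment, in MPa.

If the supports were absent, the total length change would be Σ αᵢΔT Lᵢ = 25.7×10⁻⁶×163×675 + 10.9×10⁻⁶×163×250 = 3.272 mm.
The rigid supports impose zero overall length change; the single axial force P common to all segments must satisfy P Σ Lᵢ/(AᵢEᵢ) = δ_free.
The series flexibility is Σ Lᵢ/(AᵢEᵢ) = 675/(2250×45×10³) + 250/(1200×104×10³) = 8.67×10⁻⁶ mm/N.
So P = 3.272 / 8.67×10⁻⁶ = 377.4 kN, compressive.
σ_{cast iron} = P / A = 377400 / 1200 = 314.5 MPa.

σ ≈ 314 MPa (compressive)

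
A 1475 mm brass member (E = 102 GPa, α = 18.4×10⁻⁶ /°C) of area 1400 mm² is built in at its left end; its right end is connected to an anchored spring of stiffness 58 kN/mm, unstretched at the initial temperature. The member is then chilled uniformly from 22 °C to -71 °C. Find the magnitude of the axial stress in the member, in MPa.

The unrestrained thermal change is αΔT L = 18.4×10⁻⁶ × 93 × 1475 = 2.524 mm.
With a force P in the spring, the elastic change of the member is PL/(AE) and that of the spring is P/k; compatibility requires their sum to equal δ_free.
P [ L/(AE) + 1/k ] = δ_free → P [ 1475/(1400×102×10³) + 1/(58×10³) ] = 2.524.
P = 2.524 / 2.757×10⁻⁵ = 91550 N.
σ = P/A = 91550/1400 = 65.39 MPa.

σ ≈ 65.4 MPa (tensile)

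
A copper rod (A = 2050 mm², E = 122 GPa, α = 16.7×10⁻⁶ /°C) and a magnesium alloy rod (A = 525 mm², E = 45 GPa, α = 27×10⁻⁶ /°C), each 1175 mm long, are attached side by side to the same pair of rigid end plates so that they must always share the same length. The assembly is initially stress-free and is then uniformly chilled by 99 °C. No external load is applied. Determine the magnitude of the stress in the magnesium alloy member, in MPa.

The magnesium alloy has the larger α, so on cooling it would change length more than the copper if both were free. The rigid plates force a common final length, so the magnesium alloy is put into tension and the copper into compression, with equal and opposite forces P (no external load).
Equating the net (thermal + elastic) strains gives |α₁ − α₂|·ΔT = P·[1/(A₁E₁) + 1/(A₂E₂)].
|α₁ − α₂|·ΔT = 10.3×10⁻⁶ × 99 = 0.00102.
1/(A₁E₁) + 1/(A₂E₂) = 1/(2050×122×10³) + 1/(525×45×10³) = 4.633×10⁻⁸ N⁻¹.
P = 0.00102 / 4.633×10⁻⁸ = 22010 N = 22.01 kN.
σ_{magnesium alloy} = P/A₂ = 22010/525 = 41.93 MPa, tensile.

σ ≈ 41.9 MPa (tensile)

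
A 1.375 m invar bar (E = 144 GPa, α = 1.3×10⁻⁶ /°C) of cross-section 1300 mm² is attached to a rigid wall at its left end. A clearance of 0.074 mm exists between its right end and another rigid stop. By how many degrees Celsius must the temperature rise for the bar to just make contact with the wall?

ΔT ≈ 41.4 °C

The gap closes when αΔT L = 0.074 mm, since the bar is still unstressed at that instant.
ΔT = 0.074 / (1.3×10⁻⁶ × 1375) = 41.4 °C.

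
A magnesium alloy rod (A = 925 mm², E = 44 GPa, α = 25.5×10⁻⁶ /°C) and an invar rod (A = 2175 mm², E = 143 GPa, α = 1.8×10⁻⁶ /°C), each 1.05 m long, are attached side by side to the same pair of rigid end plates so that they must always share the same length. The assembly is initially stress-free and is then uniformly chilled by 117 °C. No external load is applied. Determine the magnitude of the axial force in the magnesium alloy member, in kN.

P ≈ 99.8 kN (tensile in the magnesium alloy)

Both members must finish at the same length. With the larger α, the magnesium alloy tends to over-contract; the plates restrain it, putting the magnesium alloy in tension and the invar in compression. With no external load the two internal forces are equal and opposite, magnitude P.
Setting the final lengths equal and cancelling L: (α₁ − α₂)ΔT = P/(A₁E₁) + P/(A₂E₂).
|α₁ − α₂|·ΔT = 23.7×10⁻⁶ × 117 = 0.002773.
1/(A₁E₁) + 1/(A₂E₂) = 1/(925×44×10³) + 1/(2175×143×10³) = 2.779×10⁻⁸ N⁻¹.
So P = 0.002773 / 2.779×10⁻⁸ = 99.8 kN.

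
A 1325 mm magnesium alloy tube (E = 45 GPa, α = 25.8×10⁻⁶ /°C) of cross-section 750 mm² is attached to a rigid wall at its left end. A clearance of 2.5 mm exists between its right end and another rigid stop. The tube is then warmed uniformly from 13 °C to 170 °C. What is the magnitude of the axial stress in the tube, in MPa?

Unrestrained expansion: δ_free = αΔT L = 25.8×10⁻⁶ × 157 × 1325 = 5.367 mm.
The gap closes (δ_free > 2.5 mm) and the wall then resists a further 5.367 − 2.5 = 2.867 mm of expansion.
Compatibility: PL/(AE) = 2.867 mm, so σ = P/A = E × (2.867/1325) = 97.37 MPa.

σ ≈ 97.4 MPa (compressive)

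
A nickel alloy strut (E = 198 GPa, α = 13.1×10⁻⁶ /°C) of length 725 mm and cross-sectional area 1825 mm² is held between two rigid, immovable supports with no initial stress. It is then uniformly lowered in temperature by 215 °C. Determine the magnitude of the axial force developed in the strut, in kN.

P ≈ 1020 kN (tensile)

The ends cannot move, so σ = EαΔT = 198×10³ × 13.1×10⁻⁶ × 215 = 557.7 MPa.
P = AEαΔT = 1825 × 198×10³ × 13.1×10⁻⁶ × 215 = 1018 kN (tensile).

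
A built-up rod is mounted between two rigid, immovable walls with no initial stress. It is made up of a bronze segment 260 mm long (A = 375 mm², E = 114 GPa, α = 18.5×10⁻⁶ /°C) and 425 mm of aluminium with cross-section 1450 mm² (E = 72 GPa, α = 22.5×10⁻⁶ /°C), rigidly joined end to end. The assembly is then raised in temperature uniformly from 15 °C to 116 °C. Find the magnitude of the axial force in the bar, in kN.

P ≈ 143 kN (compressive)

With the walls removed the bar would change length by δ_free = Σ αᵢΔT Lᵢ = 18.5×10⁻⁶×101×260 + 22.5×10⁻⁶×101×425 = 1.452 mm.
The rigid supports impose zero overall length change; the single axial force P common to all segments must satisfy P Σ Lᵢ/(AᵢEᵢ) = δ_free.
The series flexibility is Σ Lᵢ/(AᵢEᵢ) = 260/(375×114×10³) + 425/(1450×72×10³) = 1.015×10⁻⁵ mm/N.
Hence P = δ_free / Σ(L/AE) = 1.452/1.015×10⁻⁵ = 143 kN (compressive).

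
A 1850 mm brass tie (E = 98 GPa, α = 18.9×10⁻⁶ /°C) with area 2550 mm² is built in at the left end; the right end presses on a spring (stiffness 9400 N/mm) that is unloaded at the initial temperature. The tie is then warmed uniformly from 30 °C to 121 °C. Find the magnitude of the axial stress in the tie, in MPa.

The unrestrained thermal change is αΔT L = 18.9×10⁻⁶ × 91 × 1850 = 3.182 mm.
With a force P in the spring, the elastic change of the tie is PL/(AE) and that of the spring is P/k; compatibility requires their sum to equal δ_free.
P [ L/(AE) + 1/k ] = δ_free → P [ 1850/(2550×98×10³) + 1/(9400) ] = 3.182.
P = 3.182 / 0.0001138 = 27960 N.
σ = P/A = 27960/2550 = 10.97 MPa.

σ ≈ 11 MPa (compressive)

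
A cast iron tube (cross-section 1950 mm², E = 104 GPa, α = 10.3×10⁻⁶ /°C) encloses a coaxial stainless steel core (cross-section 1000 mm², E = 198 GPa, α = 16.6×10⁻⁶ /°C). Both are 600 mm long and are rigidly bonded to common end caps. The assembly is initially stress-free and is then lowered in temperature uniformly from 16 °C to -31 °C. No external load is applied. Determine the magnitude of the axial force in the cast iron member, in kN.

The stainless steel has the larger α, so on cooling it would change length more than the cast iron if both were free. The rigid plates force a common final length, so the stainless steel is put into tension and the cast iron into compression, with equal and opposite forces P (no external load).
Equating the net (thermal + elastic) strains gives |α₁ − α₂|·ΔT = P·[1/(A₁E₁) + 1/(A₂E₂)].
|α₁ − α₂|·ΔT = 6.3×10⁻⁶ × 47 = 0.0002961.
1/(A₁E₁) + 1/(A₂E₂) = 1/(1950×104×10³) + 1/(1000×198×10³) = 9.981×10⁻⁹ N⁻¹.
So P = 0.0002961 / 9.981×10⁻⁹ = 29.66 kN.

P ≈ 29.7 kN (compressive in the cast iron)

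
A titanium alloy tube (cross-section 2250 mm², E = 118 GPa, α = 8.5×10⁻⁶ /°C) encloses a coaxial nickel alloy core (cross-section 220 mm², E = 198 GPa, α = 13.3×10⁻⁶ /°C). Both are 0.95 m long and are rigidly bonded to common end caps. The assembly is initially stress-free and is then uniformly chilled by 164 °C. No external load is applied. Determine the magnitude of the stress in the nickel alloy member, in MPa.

σ ≈ 134 MPa (tensile)

Equilibrium of a rigid end plate with no external load gives equal and opposite internal forces ±P in the two members. Since α_{nickel alloy} > α_{titanium alloy}, cooling drives the nickel alloy into tension and the titanium alloy into compression.
Setting the final lengths equal and cancelling L: (α₁ − α₂)ΔT = P/(A₁E₁) + P/(A₂E₂).
|α₁ − α₂|·ΔT = 4.8×10⁻⁶ × 164 = 0.0007872.
1/(A₁E₁) + 1/(A₂E₂) = 1/(2250×118×10³) + 1/(220×198×10³) = 2.672×10⁻⁸ N⁻¹.
P = 0.0007872 / 2.672×10⁻⁸ = 29460 N = 29.46 kN.
σ_{nickel alloy} = P/A₂ = 29460/220 = 133.9 MPa, tensile.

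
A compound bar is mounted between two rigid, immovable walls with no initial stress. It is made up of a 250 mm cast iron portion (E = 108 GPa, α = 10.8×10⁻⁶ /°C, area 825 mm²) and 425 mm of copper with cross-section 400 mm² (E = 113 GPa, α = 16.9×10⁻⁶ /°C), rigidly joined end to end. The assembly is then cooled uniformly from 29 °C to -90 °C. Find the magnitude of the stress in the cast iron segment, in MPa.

σ ≈ 117 MPa (tensile)

If the supports were absent, the total length change would be Σ αᵢΔT Lᵢ = 10.8×10⁻⁶×119×250 + 16.9×10⁻⁶×119×425 = 1.176 mm.
The walls prevent any net length change, so an axial force P (same in every segment) develops. Compatibility: P · Σ Lᵢ/(AᵢEᵢ) = δ_free.
Σ Lᵢ/(AᵢEᵢ) = 250/(825×108×10³) + 425/(400×113×10³) = 1.221×10⁻⁵ mm/N.
So P = 1.176 / 1.221×10⁻⁵ = 96.33 kN, tensile.
σ_{cast iron} = P / A = 96330 / 825 = 116.8 MPa.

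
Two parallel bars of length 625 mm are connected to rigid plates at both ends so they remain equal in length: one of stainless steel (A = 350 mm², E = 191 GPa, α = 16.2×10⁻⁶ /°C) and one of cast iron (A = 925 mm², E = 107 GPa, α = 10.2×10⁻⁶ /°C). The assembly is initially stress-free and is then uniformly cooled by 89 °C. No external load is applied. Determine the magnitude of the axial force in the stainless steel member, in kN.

P ≈ 21.3 kN (tensile in the stainless steel)

Equilibrium of a rigid end plate with no external load gives equal and opposite internal forces ±P in the two members. Since α_{stainless steel} > α_{cast iron}, cooling drives the stainless steel into tension and the cast iron into compression.
Compatibility of the two members (thermal + elastic change equal): (α₁ − α₂)ΔT = P·[1/(A₁E₁) + 1/(A₂E₂)].
|α₁ − α₂|·ΔT = 6×10⁻⁶ × 89 = 0.000534.
1/(A₁E₁) + 1/(A₂E₂) = 1/(350×191×10³) + 1/(925×107×10³) = 2.506×10⁻⁸ N⁻¹.
P = 0.000534 / 2.506×10⁻⁸ = 21310 N = 21.31 kN.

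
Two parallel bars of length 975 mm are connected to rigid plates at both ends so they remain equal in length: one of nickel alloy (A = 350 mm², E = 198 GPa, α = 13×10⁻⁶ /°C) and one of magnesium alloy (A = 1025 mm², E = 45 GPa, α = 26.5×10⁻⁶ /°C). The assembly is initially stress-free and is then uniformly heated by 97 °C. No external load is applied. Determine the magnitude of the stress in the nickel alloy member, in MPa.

The magnesium alloy has the larger α, so on heating it would change length more than the nickel alloy if both were free. The rigid plates force a common final length, so the magnesium alloy is put into compression and the nickel alloy into tension, with equal and opposite forces P (no external load).
Compatibility of the two members (thermal + elastic change equal): (α₁ − α₂)ΔT = P·[1/(A₁E₁) + 1/(A₂E₂)].
|α₁ − α₂|·ΔT = 13.5×10⁻⁶ × 97 = 0.001309.
1/(A₁E₁) + 1/(A₂E₂) = 1/(350×198×10³) + 1/(1025×45×10³) = 3.611×10⁻⁸ N⁻¹.
So P = 0.001309 / 3.611×10⁻⁸ = 36.26 kN.
σ_{nickel alloy} = P/A₁ = 36260/350 = 103.6 MPa, tensile.

σ ≈ 104 MPa (tensile)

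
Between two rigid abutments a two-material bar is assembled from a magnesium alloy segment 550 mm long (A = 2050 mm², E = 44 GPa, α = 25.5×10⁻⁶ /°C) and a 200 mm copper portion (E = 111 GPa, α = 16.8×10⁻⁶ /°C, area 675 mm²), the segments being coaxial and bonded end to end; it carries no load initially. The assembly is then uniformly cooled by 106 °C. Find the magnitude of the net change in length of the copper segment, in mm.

With the walls removed the bar would change length by δ_free = Σ αᵢΔT Lᵢ = 25.5×10⁻⁶×106×550 + 16.8×10⁻⁶×106×200 = 1.843 mm.
The walls prevent any net length change, so an axial force P (same in every segment) develops. Compatibility: P · Σ Lᵢ/(AᵢEᵢ) = δ_free.
The series flexibility is Σ Lᵢ/(AᵢEᵢ) = 550/(2050×44×10³) + 200/(675×111×10³) = 8.767×10⁻⁶ mm/N.
So P = 1.843 / 8.767×10⁻⁶ = 210.2 kN, tensile.
For the copper segment, free thermal change = 16.8×10⁻⁶×106×200 = 0.3562 mm and elastic change from P = 210200×200/(675×111×10³) = 0.5611 mm; these oppose, so the net change is 0.205 mm (segment lengthens).

|ΔL| ≈ 0.205 mm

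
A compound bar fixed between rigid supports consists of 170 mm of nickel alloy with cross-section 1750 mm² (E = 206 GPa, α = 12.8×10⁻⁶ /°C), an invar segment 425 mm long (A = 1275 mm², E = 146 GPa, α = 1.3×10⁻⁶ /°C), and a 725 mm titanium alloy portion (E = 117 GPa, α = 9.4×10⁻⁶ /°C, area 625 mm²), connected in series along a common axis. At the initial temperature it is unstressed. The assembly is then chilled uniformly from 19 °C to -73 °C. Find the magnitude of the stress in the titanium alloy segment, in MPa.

σ ≈ 111 MPa (tensile)

If the supports were absent, the total length change would be Σ αᵢΔT Lᵢ = 12.8×10⁻⁶×92×170 + 1.3×10⁻⁶×92×425 + 9.4×10⁻⁶×92×725 = 0.878 mm.
The rigid supports impose zero overall length change; the single axial force P common to all segments must satisfy P Σ Lᵢ/(AᵢEᵢ) = δ_free.
The series flexibility is Σ Lᵢ/(AᵢEᵢ) = 170/(1750×206×10³) + 425/(1275×146×10³) + 725/(625×117×10³) = 1.267×10⁻⁵ mm/N.
So P = 0.878 / 1.267×10⁻⁵ = 69.3 kN, tensile.
σ_{titanium alloy} = P / A = 69300 / 625 = 110.9 MPa.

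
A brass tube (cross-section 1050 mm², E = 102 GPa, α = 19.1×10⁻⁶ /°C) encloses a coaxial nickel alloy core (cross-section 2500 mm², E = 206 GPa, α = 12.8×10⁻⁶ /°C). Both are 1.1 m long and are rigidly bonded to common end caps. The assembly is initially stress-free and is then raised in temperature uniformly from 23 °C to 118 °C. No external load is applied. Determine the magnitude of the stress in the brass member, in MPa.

Both members must finish at the same length. With the larger α, the brass tends to over-expand; the plates restrain it, putting the brass in compression and the nickel alloy in tension. With no external load the two internal forces are equal and opposite, magnitude P.
Compatibility of the two members (thermal + elastic change equal): (α₁ − α₂)ΔT = P·[1/(A₁E₁) + 1/(A₂E₂)].
|α₁ − α₂|·ΔT = 6.3×10⁻⁶ × 95 = 0.0005985.
1/(A₁E₁) + 1/(A₂E₂) = 1/(1050×102×10³) + 1/(2500×206×10³) = 1.128×10⁻⁸ N⁻¹.
So P = 0.0005985 / 1.128×10⁻⁸ = 53.06 kN.
σ_{brass} = P/A₁ = 53060/1050 = 50.54 MPa, compressive.

σ ≈ 50.5 MPa (compressive)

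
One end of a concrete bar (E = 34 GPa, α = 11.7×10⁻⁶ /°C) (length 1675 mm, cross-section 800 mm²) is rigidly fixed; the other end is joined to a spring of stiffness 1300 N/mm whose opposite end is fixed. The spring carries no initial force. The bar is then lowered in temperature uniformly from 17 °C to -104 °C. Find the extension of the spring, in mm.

δ ≈ 2.2 mm

The unrestrained thermal change is αΔT L = 11.7×10⁻⁶ × 121 × 1675 = 2.371 mm.
With a force P in the spring, the elastic change of the bar is PL/(AE) and that of the spring is P/k; compatibility requires their sum to equal δ_free.
So P = δ_free / [L/(AE) + 1/k] = 2.371 / [ 1675/(800×34×10³) + 1/(1300) ].
P = 2.371 / 0.0008308 = 2854 N.
Spring extension = P/k = 2854/(1300) = 2.196 mm.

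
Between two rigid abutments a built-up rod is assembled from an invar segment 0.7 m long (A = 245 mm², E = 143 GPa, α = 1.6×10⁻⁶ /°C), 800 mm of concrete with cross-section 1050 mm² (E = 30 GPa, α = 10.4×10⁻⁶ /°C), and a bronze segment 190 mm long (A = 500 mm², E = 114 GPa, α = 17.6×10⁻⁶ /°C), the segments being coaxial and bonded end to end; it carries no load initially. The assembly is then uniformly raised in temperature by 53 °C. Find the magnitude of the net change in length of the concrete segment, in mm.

|ΔL| ≈ 0.0877 mm

With the walls removed the bar would change length by δ_free = Σ αᵢΔT Lᵢ = 1.6×10⁻⁶×53×700 + 10.4×10⁻⁶×53×800 + 17.6×10⁻⁶×53×190 = 0.6776 mm.
The rigid supports impose zero overall length change; the single axial force P common to all segments must satisfy P Σ Lᵢ/(AᵢEᵢ) = δ_free.
Σ Lᵢ/(AᵢEᵢ) = 700/(245×143×10³) + 800/(1050×30×10³) + 190/(500×114×10³) = 4.871×10⁻⁵ mm/N.
Hence P = δ_free / Σ(L/AE) = 0.6776/4.871×10⁻⁵ = 13.91 kN (compressive).
For the concrete segment, free thermal change = 10.4×10⁻⁶×53×800 = 0.441 mm and elastic change from P = 13910×800/(1050×30×10³) = 0.3533 mm; these oppose, so the net change is 0.0877 mm (segment lengthens).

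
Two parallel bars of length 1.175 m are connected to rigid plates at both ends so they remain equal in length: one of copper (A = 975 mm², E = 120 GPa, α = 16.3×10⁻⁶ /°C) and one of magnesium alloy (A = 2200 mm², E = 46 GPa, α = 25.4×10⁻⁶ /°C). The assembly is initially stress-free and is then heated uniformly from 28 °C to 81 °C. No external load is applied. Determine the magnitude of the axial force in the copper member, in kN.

Both members must finish at the same length. With the larger α, the magnesium alloy tends to over-expand; the plates restrain it, putting the magnesium alloy in compression and the copper in tension. With no external load the two internal forces are equal and opposite, magnitude P.
Setting the final lengths equal and cancelling L: (α₁ − α₂)ΔT = P/(A₁E₁) + P/(A₂E₂).
|α₁ − α₂|·ΔT = 9.1×10⁻⁶ × 53 = 0.0004823.
1/(A₁E₁) + 1/(A₂E₂) = 1/(975×120×10³) + 1/(2200×46×10³) = 1.843×10⁻⁸ N⁻¹.
So P = 0.0004823 / 1.843×10⁻⁸ = 26.17 kN.

P ≈ 26.2 kN (tensile in the copper)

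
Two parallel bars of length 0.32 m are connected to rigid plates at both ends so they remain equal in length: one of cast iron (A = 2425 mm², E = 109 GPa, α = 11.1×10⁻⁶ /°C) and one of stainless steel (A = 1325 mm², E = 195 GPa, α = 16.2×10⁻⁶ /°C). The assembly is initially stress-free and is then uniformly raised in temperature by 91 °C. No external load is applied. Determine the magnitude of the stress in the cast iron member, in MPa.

σ ≈ 25 MPa (tensile)

Equilibrium of a rigid end plate with no external load gives equal and opposite internal forces ±P in the two members. Since α_{stainless steel} > α_{cast iron}, heating drives the stainless steel into compression and the cast iron into tension.
Equating the net (thermal + elastic) strains gives |α₁ − α₂|·ΔT = P·[1/(A₁E₁) + 1/(A₂E₂)].
|α₁ − α₂|·ΔT = 5.1×10⁻⁶ × 91 = 0.0004641.
1/(A₁E₁) + 1/(A₂E₂) = 1/(2425×109×10³) + 1/(1325×195×10³) = 7.654×10⁻⁹ N⁻¹.
So P = 0.0004641 / 7.654×10⁻⁹ = 60.64 kN.
σ_{cast iron} = P/A₁ = 60640/2425 = 25.01 MPa, tensile.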